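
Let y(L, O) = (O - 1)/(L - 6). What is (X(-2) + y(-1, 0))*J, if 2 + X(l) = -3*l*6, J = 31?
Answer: 7409/7 ≈ 1058.4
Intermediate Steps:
y(L, O) = (-1 + O)/(-6 + L)
X(l) = -2 - 18*l (X(l) = -2 - 3*l*6 = -2 - 18*l)
(X(-2) + y(-1, 0))*J = ((-2 - 18*(-2)) + (-1 + 0)/(-6 - 1))*31 = ((-2 + 36) - 1/(-7))*31 = (34 - 1/7*(-1))*31 = (34 + 1/7)*31 = (239/7)*31 = 7409/7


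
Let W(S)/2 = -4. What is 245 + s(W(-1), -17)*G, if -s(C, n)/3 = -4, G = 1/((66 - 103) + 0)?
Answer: 9053/37 ≈ 244.68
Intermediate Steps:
G = -1/37 (G = 1/(-37 + 0) = 1/(-37) = -1/37 ≈ -0.027027)
W(S) = -8 (W(S) = 2*(-4) = -8)
s(C, n) = 12 (s(C, n) = -3*(-4) = 12)
245 + s(W(-1), -17)*G = 245 + 12*(-1/37) = 245 - 12/37 = 9053/37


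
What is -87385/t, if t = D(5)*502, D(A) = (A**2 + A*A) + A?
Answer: -17477/5522 ≈ -3.1650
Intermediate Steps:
D(A) = A + 2*A**2 (D(A) = (A**2 + A**2) + A = 2*A**2 + A = A + 2*A**2)
t = 27610 (t = (5*(1 + 2*5))*502 = (5*(1 + 10))*502 = (5*11)*502 = 55*502 = 27610)
-87385/t = -87385/27610 = -87385*1/27610 = -17477/5522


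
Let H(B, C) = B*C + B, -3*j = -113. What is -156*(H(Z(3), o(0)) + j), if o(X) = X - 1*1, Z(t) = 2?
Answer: -5876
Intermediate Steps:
j = 113/3 (j = -⅓*(-113) = 113/3 ≈ 37.667)
o(X) = -1 + X (o(X) = X - 1 = -1 + X)
H(B, C) = B + B*C
-156*(H(Z(3), o(0)) + j) = -156*(2*(1 + (-1 + 0)) + 113/3) = -156*(2*(1 - 1) + 113/3) = -156*(2*0 + 113/3) = -156*(0 + 113/3) = -156*113/3 = -5876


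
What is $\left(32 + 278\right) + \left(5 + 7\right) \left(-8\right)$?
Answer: $214$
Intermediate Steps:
$\left(32 + 278\right) + \left(5 + 7\right) \left(-8\right) = 310 + 12 \left(-8\right) = 310 - 96 = 214$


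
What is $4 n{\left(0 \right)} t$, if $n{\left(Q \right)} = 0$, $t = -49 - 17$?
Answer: $0$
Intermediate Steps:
$t = -66$
$4 n{\left(0 \right)} t = 4 \cdot 0 \left(-66\right) = 0 \left(-66\right) = 0$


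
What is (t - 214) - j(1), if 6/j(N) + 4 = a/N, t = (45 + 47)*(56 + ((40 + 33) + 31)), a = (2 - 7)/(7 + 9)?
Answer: 333670/23 ≈ 14507.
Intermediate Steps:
a = -5/16 ≈ -0.31250
t = 14720 (t = 92*(56 + (73 + 31)) = 92*(56 + 104) = 92*160 = 14720)
j(N) = 6/(-4 - 5/(16*N))
(t - 214) - j(1) = (14720 - 214) - (-96)/(5 + 64*1) = 14506 - (-96)/(5 + 64) = 14506 - (-96)/69 = 14506 - 1*(-32/23) = 14506 + 32/23 = 333670/23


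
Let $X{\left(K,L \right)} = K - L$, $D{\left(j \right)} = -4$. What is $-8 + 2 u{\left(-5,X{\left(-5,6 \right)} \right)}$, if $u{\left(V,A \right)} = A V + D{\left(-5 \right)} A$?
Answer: $190$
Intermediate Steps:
$u{\left(V,A \right)} = - 4 A + A V$ ($u{\left(V,A \right)} = A V - 4 A = - 4 A + A V$)
$-8 + 2 u{\left(-5,X{\left(-5,6 \right)} \right)} = -8 + 2 \left(-5 - 6\right) \left(-4 - 5\right) = -8 + 2 \left(-5 - 6\right) \left(-9\right) = -8 + 2 \left(\left(-11\right) \left(-9\right)\right) = -8 + 2 \cdot 99 = -8 + 198 = 190$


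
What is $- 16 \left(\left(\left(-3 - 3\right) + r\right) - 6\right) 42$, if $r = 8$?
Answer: $2688$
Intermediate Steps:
$- 16 \left(\left(\left(-3 - 3\right) + r\right) - 6\right) 42 = - 16 \left(\left(\left(-3 - 3\right) + 8\right) - 6\right) 42 = - 16 \left(\left(-6 + 8\right) - 6\right) 42 = - 16 \left(2 - 6\right) 42 = \left(-16\right) \left(-4\right) 42 = 64 \cdot 42 = 2688$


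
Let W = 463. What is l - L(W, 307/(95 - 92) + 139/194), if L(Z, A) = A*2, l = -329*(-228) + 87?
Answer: 21793834/291 ≈ 74893.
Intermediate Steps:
l = 75099 (l = 75012 + 87 = 75099)
L(Z, A) = 2*A
l - L(W, 307/(95 - 92) + 139/194) = 75099 - 2*(307/(95 - 92) + 139/194) = 75099 - 2*(307/3 + 139*(1/194)) = 75099 - 2*(307*(⅓) + 139/194) = 75099 - 2*(307/3 + 139/194) = 75099 - 2*59975/582 = 75099 - 1*59975/291 = 75099 - 59975/291 = 21793834/291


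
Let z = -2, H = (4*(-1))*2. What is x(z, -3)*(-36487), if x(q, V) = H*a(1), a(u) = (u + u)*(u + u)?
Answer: 1167584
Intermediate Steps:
a(u) = 4*u² (a(u) = (2*u)*(2*u) = 4*u²)
H = -8 (H = -4*2 = -8)
x(q, V) = -32 (x(q, V) = -32*1² = -32)
x(z, -3)*(-36487) = -32*(-36487) = 1167584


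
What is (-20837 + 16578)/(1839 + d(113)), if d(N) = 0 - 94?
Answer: -4259/1745 ≈ -2.4407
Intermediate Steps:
d(N) = -94
(-20837 + 16578)/(1839 + d(113)) = (-20837 + 16578)/(1839 - 94) = -4259/1745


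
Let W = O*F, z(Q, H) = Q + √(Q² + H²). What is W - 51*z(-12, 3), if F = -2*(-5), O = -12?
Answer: 492 - 153*√17 ≈ -138.84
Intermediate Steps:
F = 10
z(Q, H) = Q + √(H² + Q²)
W = -120 (W = -12*10 = -120)
W - 51*z(-12, 3) = -120 - 51*(-12 + √(3² + (-12)²)) = -120 - 51*(-12 + √(9 + 144)) = -120 - 51*(-12 + √153) = -120 - 51*(-12 + 3*√17) = -120 + (612 - 153*√17) = 492 - 153*√17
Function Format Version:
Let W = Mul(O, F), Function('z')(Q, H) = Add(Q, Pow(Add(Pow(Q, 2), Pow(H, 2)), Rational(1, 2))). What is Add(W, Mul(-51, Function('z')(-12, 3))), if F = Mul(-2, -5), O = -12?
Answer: Add(492, Mul(-153, Pow(17, Rational(1, 2)))) ≈ -138.84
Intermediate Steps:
F = 10
Function('z')(Q, H) = Add(Q, Pow(Add(Pow(H, 2), Pow(Q, 2)), Rational(1, 2)))
W = -120 (W = Mul(-12, 10) = -120)
Add(W, Mul(-51, Function('z')(-12, 3))) = Add(-120, Mul(-51, Add(-12, Pow(Add(Pow(3, 2), Pow(-12, 2)), Rational(1, 2))))) = Add(-120, Mul(-51, Add(-12, Pow(Add(9, 144), Rational(1, 2))))) = Add(-120, Mul(-51, Add(-12, Pow(153, Rational(1, 2))))) = Add(-120, Mul(-51, Add(-12, Mul(3, Pow(17, Rational(1, 2)))))) = Add(-120, Add(612, Mul(-153, Pow(17, Rational(1, 2))))) = Add(492, Mul(-153, Pow(17, Rational(1, 2))))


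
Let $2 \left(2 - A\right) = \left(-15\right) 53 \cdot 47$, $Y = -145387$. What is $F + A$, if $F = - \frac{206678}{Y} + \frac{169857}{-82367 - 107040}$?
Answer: $\frac{1029070845776395}{55074631018} \approx 18685.0$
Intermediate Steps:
$A = \frac{37369}{2}$ ($A = 2 - \frac{\left(-15\right) 53 \cdot 47}{2} = 2 - \frac{\left(-795\right) 47}{2} = 2 - - \frac{37365}{2} = 2 + \frac{37365}{2} = \frac{37369}{2} \approx 18685.0$)
$F = \frac{14451260287}{27537315509}$ ($F = - \frac{206678}{-145387} + \frac{169857}{-82367 - 107040} = \left(-206678\right) \left(- \frac{1}{145387}\right) + \frac{169857}{-189407} = \frac{206678}{145387} + 169857 \left(- \frac{1}{189407}\right) = \frac{206678}{145387} - \frac{169857}{189407} = \frac{14451260287}{27537315509} \approx 0.52479$)
$F + A = \frac{14451260287}{27537315509} + \frac{37369}{2} = \frac{1029070845776395}{55074631018}$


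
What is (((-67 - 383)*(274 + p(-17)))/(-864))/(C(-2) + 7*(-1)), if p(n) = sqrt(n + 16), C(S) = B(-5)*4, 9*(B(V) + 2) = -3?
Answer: -3425/392 - 25*I/784 ≈ -8.7372 - 0.031888*I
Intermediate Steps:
B(V) = -7/3 (B(V) = -2 + (1/9)*(-3) = -2 - 1/3 = -7/3)
C(S) = -28/3 (C(S) = -7/3*4 = -28/3)
p(n) = sqrt(16 + n)
(((-67 - 383)*(274 + p(-17)))/(-864))/(C(-2) + 7*(-1)) = (((-67 - 383)*(274 + sqrt(16 - 17)))/(-864))/(-28/3 + 7*(-1)) = (-450*(274 + sqrt(-1))*(-1/864))/(-28/3 - 7) = (-450*(274 + I)*(-1/864))/(-49/3) = ((-123300 - 450*I)*(-1/864))*(-3/49) = (3425/24 + 25*I/48)*(-3/49) = -3425/392 - 25*I/784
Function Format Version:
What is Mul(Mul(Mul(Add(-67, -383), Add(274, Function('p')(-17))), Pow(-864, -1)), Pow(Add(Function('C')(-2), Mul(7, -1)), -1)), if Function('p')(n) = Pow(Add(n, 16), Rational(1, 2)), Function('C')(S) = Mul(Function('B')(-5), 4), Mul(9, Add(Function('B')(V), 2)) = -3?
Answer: Add(Rational(-3425, 392), Mul(Rational(-25, 784), I)) ≈ Add(-8.7372, Mul(-0.031888, I))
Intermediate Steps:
Function('B')(V) = Rational(-7, 3) (Function('B')(V) = Add(-2, Mul(Rational(1, 9), -3)) = Add(-2, Rational(-1, 3)) = Rational(-7, 3))
Function('C')(S) = Rational(-28, 3) (Function('C')(S) = Mul(Rational(-7, 3), 4) = Rational(-28, 3))
Function('p')(n) = Pow(Add(16, n), Rational(1, 2))
Mul(Mul(Mul(Add(-67, -383), Add(274, Function('p')(-17))), Pow(-864, -1)), Pow(Add(Function('C')(-2), Mul(7, -1)), -1)) = Mul(Mul(Mul(Add(-67, -383), Add(274, Pow(Add(16, -17), Rational(1, 2)))), Pow(-864, -1)), Pow(Add(Rational(-28, 3), Mul(7, -1)), -1)) = Mul(Mul(Mul(-450, Add(274, Pow(-1, Rational(1, 2)))), Rational(-1, 864)), Pow(Add(Rational(-28, 3), -7), -1)) = Mul(Mul(Mul(-450, Add(274, I)), Rational(-1, 864)), Pow(Rational(-49, 3), -1)) = Mul(Mul(Add(-123300, Mul(-450, I)), Rational(-1, 864)), Rational(-3, 49)) = Mul(Add(Rational(3425, 24), Mul(Rational(25, 48), I)), Rational(-3, 49)) = Add(Rational(-3425, 392), Mul(Rational(-25, 784), I))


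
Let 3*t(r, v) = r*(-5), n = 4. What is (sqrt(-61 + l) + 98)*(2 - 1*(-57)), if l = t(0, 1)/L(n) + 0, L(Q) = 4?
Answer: 5782 + 59*I*sqrt(61) ≈ 5782.0 + 460.8*I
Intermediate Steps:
t(r, v) = -5*r/3 (t(r, v) = (r*(-5))/3 = (-5*r)/3 = -5*r/3)
l = 0 (l = (-5/3*0)/4 + 0 = (1/4)*0 + 0 = 0 + 0 = 0)
(sqrt(-61 + l) + 98)*(2 - 1*(-57)) = (sqrt(-61 + 0) + 98)*(2 - 1*(-57)) = (sqrt(-61) + 98)*(2 + 57) = (I*sqrt(61) + 98)*59 = (98 + I*sqrt(61))*59 = 5782 + 59*I*sqrt(61)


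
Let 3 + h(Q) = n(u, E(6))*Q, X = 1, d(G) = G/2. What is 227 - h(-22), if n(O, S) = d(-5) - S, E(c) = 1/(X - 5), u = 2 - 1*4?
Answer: 361/2 ≈ 180.50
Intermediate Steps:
d(G) = G/2 (d(G) = G*(1/2) = G/2)
u = -2 (u = 2 - 4 = -2)
E(c) = -1/4 (E(c) = 1/(1 - 5) = 1/(-4) = -1/4)
n(O, S) = -5/2 - S (n(O, S) = (1/2)*(-5) - S = -5/2 - S)
h(Q) = -3 - 9*Q/4 (h(Q) = -3 + (-5/2 - 1*(-1/4))*Q = -3 + (-5/2 + 1/4)*Q = -3 - 9*Q/4)
227 - h(-22) = 227 - (-3 - 9/4*(-22)) = 227 - (-3 + 99/2) = 227 - 1*93/2 = 227 - 93/2 = 361/2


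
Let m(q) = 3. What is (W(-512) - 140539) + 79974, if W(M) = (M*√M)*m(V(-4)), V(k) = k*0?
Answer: -60565 - 24576*I*√2 ≈ -60565.0 - 34756.0*I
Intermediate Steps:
V(k) = 0
W(M) = 3*M^(3/2) (W(M) = (M*√M)*3 = M^(3/2)*3 = 3*M^(3/2))
(W(-512) - 140539) + 79974 = (3*(-512)^(3/2) - 140539) + 79974 = (3*(-8192*I*√2) - 140539) + 79974 = (-24576*I*√2 - 140539) + 79974 = (-140539 - 24576*I*√2) + 79974 = -60565 - 24576*I*√2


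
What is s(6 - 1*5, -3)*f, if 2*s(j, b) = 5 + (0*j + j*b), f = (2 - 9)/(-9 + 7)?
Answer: 7/2 ≈ 3.5000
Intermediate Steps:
f = 7/2 (f = -7/(-2) = -7*(-½) = 7/2 ≈ 3.5000)
s(j, b) = 5/2 + b*j/2 (s(j, b) = (5 + (0*j + j*b))/2 = (5 + (0 + b*j))/2 = (5 + b*j)/2 = 5/2 + b*j/2)
s(6 - 1*5, -3)*f = (5/2 + (½)*(-3)*(6 - 1*5))*(7/2) = (5/2 + (½)*(-3)*(6 - 5))*(7/2) = (5/2 + (½)*(-3)*1)*(7/2) = (5/2 - 3/2)*(7/2) = 1*(7/2) = 7/2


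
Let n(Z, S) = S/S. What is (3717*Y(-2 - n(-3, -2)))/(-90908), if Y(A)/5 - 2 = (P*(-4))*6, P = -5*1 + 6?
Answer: 204435/45454 ≈ 4.4976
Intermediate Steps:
n(Z, S) = 1
P = 1 (P = -5 + 6 = 1)
Y(A) = -110 (Y(A) = 10 + 5*((1*(-4))*6) = 10 + 5*(-4*6) = 10 + 5*(-24) = 10 - 120 = -110)
(3717*Y(-2 - n(-3, -2)))/(-90908) = (3717*(-110))/(-90908) = -408870*(-1/90908) = 204435/45454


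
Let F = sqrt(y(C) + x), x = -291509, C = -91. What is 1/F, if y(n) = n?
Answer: -I/540 ≈ -0.0018519*I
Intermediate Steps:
F = 540*I (F = sqrt(-91 - 291509) = sqrt(-291600) = 540*I ≈ 540.0*I)
1/F = 1/(540*I) = -I/540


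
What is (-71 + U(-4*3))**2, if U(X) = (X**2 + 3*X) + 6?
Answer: 1849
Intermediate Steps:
U(X) = 6 + X**2 + 3*X
(-71 + U(-4*3))**2 = (-71 + (6 + (-4*3)**2 + 3*(-4*3)))**2 = (-71 + (6 + (-12)**2 + 3*(-12)))**2 = (-71 + (6 + 144 - 36))**2 = (-71 + 114)**2 = 43**2 = 1849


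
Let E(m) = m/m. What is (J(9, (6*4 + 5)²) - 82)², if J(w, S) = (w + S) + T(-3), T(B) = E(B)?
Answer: 591361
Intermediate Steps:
E(m) = 1
T(B) = 1
J(w, S) = 1 + S + w (J(w, S) = (w + S) + 1 = (S + w) + 1 = 1 + S + w)
(J(9, (6*4 + 5)²) - 82)² = ((1 + (6*4 + 5)² + 9) - 82)² = ((1 + (24 + 5)² + 9) - 82)² = ((1 + 29² + 9) - 82)² = ((1 + 841 + 9) - 82)² = (851 - 82)² = 769² = 591361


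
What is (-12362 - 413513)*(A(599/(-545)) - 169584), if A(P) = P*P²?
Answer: 93529780534563193/1295029 ≈ 7.2222e+10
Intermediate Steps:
A(P) = P³
(-12362 - 413513)*(A(599/(-545)) - 169584) = (-12362 - 413513)*((599/(-545))³ - 169584) = -425875*((599*(-1/545))³ - 169584) = -425875*((-599/545)³ - 169584) = -425875*(-214921799/161878625 - 169584) = -425875*(-27452239663799/161878625) = 93529780534563193/1295029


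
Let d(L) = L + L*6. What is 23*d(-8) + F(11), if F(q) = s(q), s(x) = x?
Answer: -1277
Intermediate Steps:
F(q) = q
d(L) = 7*L (d(L) = L + 6*L = 7*L)
23*d(-8) + F(11) = 23*(7*(-8)) + 11 = 23*(-56) + 11 = -1288 + 11 = -1277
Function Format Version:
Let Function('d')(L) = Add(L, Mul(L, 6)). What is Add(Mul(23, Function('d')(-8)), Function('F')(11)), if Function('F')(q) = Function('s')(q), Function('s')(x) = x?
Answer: -1277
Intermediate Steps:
Function('F')(q) = q
Function('d')(L) = Mul(7, L) (Function('d')(L) = Add(L, Mul(6, L)) = Mul(7, L))
Add(Mul(23, Function('d')(-8)), Function('F')(11)) = Add(Mul(23, Mul(7, -8)), 11) = Add(Mul(23, -56), 11) = Add(-1288, 11) = -1277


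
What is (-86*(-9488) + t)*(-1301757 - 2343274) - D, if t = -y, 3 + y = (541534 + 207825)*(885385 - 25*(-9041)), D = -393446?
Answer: 3035743183121025235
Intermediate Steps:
y = 832845086187 (y = -3 + (541534 + 207825)*(885385 - 25*(-9041)) = -3 + 749359*(885385 + 226025) = -3 + 749359*1111410 = -3 + 832845086190 = 832845086187)
t = -832845086187 (t = -1*832845086187 = -832845086187)
(-86*(-9488) + t)*(-1301757 - 2343274) - D = (-86*(-9488) - 832845086187)*(-1301757 - 2343274) - 1*(-393446) = (815968 - 832845086187)*(-3645031) + 393446 = -832844270219*(-3645031) + 393446 = 3035743183120631789 + 393446 = 3035743183121025235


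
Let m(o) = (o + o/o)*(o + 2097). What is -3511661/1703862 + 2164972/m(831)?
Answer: -202747074733/172948808448 ≈ -1.1723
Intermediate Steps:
m(o) = (1 + o)*(2097 + o) (m(o) = (o + 1)*(2097 + o) = (1 + o)*(2097 + o))
-3511661/1703862 + 2164972/m(831) = -3511661/1703862 + 2164972/(2097 + 831² + 2098*831) = -3511661*1/1703862 + 2164972/(2097 + 690561 + 1743438) = -3511661/1703862 + 2164972/2436096 = -3511661/1703862 + 2164972*(1/2436096) = -3511661/1703862 + 541243/609024 = -202747074733/172948808448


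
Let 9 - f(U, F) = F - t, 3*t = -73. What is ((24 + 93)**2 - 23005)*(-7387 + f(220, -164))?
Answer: 202296940/3 ≈ 6.7432e+7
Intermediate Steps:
t = -73/3 (t = (1/3)*(-73) = -73/3 ≈ -24.333)
f(U, F) = -46/3 - F (f(U, F) = 9 - (F - 1*(-73/3)) = 9 - (F + 73/3) = 9 - (73/3 + F) = 9 + (-73/3 - F) = -46/3 - F)
((24 + 93)**2 - 23005)*(-7387 + f(220, -164)) = ((24 + 93)**2 - 23005)*(-7387 + (-46/3 - 1*(-164))) = (117**2 - 23005)*(-7387 + (-46/3 + 164)) = (13689 - 23005)*(-7387 + 446/3) = -9316*(-21715/3) = 202296940/3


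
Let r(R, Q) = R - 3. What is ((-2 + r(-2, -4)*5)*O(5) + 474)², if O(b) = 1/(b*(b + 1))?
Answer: 22382361/100 ≈ 2.2382e+5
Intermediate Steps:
r(R, Q) = -3 + R
O(b) = 1/(b*(1 + b))
((-2 + r(-2, -4)*5)*O(5) + 474)² = ((-2 + (-3 - 2)*5)*(1/(5*(1 + 5))) + 474)² = ((-2 - 5*5)*((⅕)/6) + 474)² = ((-2 - 25)*((⅕)*(⅙)) + 474)² = (-27*1/30 + 474)² = (-9/10 + 474)² = (4731/10)² = 22382361/100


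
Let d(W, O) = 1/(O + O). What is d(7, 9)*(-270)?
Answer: -15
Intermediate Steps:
d(W, O) = 1/(2*O)
d(7, 9)*(-270) = ((½)/9)*(-270) = ((½)*(⅑))*(-270) = (1/18)*(-270) = -15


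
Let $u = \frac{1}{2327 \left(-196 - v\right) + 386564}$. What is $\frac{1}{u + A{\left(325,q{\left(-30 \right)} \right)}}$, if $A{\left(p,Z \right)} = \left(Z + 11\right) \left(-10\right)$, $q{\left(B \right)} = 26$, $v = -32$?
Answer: $- \frac{4936}{1826319} \approx -0.0027027$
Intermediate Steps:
$A{\left(p,Z \right)} = -110 - 10 Z$ ($A{\left(p,Z \right)} = \left(11 + Z\right) \left(-10\right) = -110 - 10 Z$)
$u = \frac{1}{4936}$ ($u = \frac{1}{2327 \left(-196 - -32\right) + 386564} = \frac{1}{2327 \left(-196 + 32\right) + 386564} = \frac{1}{2327 \left(-164\right) + 386564} = \frac{1}{-381628 + 386564} = \frac{1}{4936} \approx 0.00020259$)
$\frac{1}{u + A{\left(325,q{\left(-30 \right)} \right)}} = \frac{1}{\frac{1}{4936} - 370} = \frac{1}{- \frac{1826319}{4936}} = - \frac{4936}{1826319}$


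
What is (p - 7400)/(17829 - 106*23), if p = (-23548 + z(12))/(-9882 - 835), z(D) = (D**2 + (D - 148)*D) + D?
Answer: -79280776/164945347 ≈ -0.48065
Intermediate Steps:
z(D) = D + D**2 + D*(-148 + D) (z(D) = (D**2 + (-148 + D)*D) + D = (D**2 + D*(-148 + D)) + D = D + D**2 + D*(-148 + D))
p = 25024/10717 (p = (-23548 + 12*(-147 + 2*12))/(-9882 - 835) = (-23548 + 12*(-147 + 24))/(-10717) = (-23548 + 12*(-123))*(-1/10717) = (-23548 - 1476)*(-1/10717) = -25024*(-1/10717) = 25024/10717 ≈ 2.3350)
(p - 7400)/(17829 - 106*23) = (25024/10717 - 7400)/(17829 - 106*23) = -79280776/(10717*(17829 - 2438)) = -79280776/10717/15391 = -79280776/10717*1/15391 = -79280776/164945347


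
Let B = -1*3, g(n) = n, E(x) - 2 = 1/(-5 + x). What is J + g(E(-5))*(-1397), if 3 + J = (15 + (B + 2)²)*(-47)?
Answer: -34093/10 ≈ -3409.3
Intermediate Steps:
E(x) = 2 + 1/(-5 + x)
B = -3
J = -755 (J = -3 + (15 + (-3 + 2)²)*(-47) = -3 + (15 + (-1)²)*(-47) = -3 + (15 + 1)*(-47) = -3 + 16*(-47) = -3 - 752 = -755)
J + g(E(-5))*(-1397) = -755 + ((-9 + 2*(-5))/(-5 - 5))*(-1397) = -755 + ((-9 - 10)/(-10))*(-1397) = -755 - ⅒*(-19)*(-1397) = -755 + (19/10)*(-1397) = -755 - 26543/10 = -34093/10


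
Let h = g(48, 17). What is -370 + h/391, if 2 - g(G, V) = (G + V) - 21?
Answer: -144712/391 ≈ -370.11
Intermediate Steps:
g(G, V) = 23 - G - V (g(G, V) = 2 - ((G + V) - 21) = 2 - (-21 + G + V) = 2 + (21 - G - V) = 23 - G - V)
h = -42 (h = 23 - 1*48 - 1*17 = 23 - 48 - 17 = -42)
-370 + h/391 = -370 - 42/391 = -144712/391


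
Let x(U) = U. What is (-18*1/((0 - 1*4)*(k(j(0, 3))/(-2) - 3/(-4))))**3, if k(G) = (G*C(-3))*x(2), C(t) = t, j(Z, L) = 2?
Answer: 8/27 ≈ 0.29630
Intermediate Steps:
k(G) = -6*G (k(G) = (G*(-3))*2 = -3*G*2 = -6*G)
(-18*1/((0 - 1*4)*(k(j(0, 3))/(-2) - 3/(-4))))**3 = (-18*1/((0 - 1*4)*(-6*2/(-2) - 3/(-4))))**3 = (-18*1/((0 - 4)*(-12*(-1/2) - 3*(-1/4))))**3 = (-18*(-1/(4*(6 + 3/4))))**3 = (-18/((-4*27/4)))**3 = (-18/(-27))**3 = (-18*(-1/27))**3 = (2/3)**3 = 8/27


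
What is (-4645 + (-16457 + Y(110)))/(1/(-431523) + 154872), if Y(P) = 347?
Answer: -1791251973/13366166011 ≈ -0.13401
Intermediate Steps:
(-4645 + (-16457 + Y(110)))/(1/(-431523) + 154872) = (-4645 + (-16457 + 347))/(1/(-431523) + 154872) = (-4645 - 16110)/(-1/431523 + 154872) = -20755/66830830055/431523 = -20755*431523/66830830055 = -1791251973/13366166011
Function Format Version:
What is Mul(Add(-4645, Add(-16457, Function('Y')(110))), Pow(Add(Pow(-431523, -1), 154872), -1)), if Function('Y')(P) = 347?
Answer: Rational(-1791251973, 13366166011) ≈ -0.13401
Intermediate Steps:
Mul(Add(-4645, Add(-16457, Function('Y')(110))), Pow(Add(Pow(-431523, -1), 154872), -1)) = Mul(Add(-4645, Add(-16457, 347)), Pow(Add(Pow(-431523, -1), 154872), -1)) = Mul(Add(-4645, -16110), Pow(Add(Rational(-1, 431523), 154872), -1)) = Mul(-20755, Pow(Rational(66830830055, 431523), -1)) = Mul(-20755, Rational(431523, 66830830055)) = Rational(-1791251973, 13366166011)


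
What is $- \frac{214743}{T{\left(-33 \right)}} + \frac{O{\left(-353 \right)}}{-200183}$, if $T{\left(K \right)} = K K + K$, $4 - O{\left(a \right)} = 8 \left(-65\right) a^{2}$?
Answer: $- \frac{37137732091}{70464416} \approx -527.04$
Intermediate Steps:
$O{\left(a \right)} = 4 + 520 a^{2}$ ($O{\left(a \right)} = 4 - 8 \left(-65\right) a^{2} = 4 - - 520 a^{2} = 4 + 520 a^{2}$)
$T{\left(K \right)} = K + K^{2}$ ($T{\left(K \right)} = K^{2} + K = K + K^{2}$)
$- \frac{214743}{T{\left(-33 \right)}} + \frac{O{\left(-353 \right)}}{-200183} = - \frac{214743}{\left(-33\right) \left(1 - 33\right)} + \frac{4 + 520 \left(-353\right)^{2}}{-200183} = - \frac{214743}{\left(-33\right) \left(-32\right)} + \left(4 + 520 \cdot 124609\right) \left(- \frac{1}{200183}\right) = - \frac{214743}{1056} + \left(4 + 64796680\right) \left(- \frac{1}{200183}\right) = \left(-214743\right) \frac{1}{1056} + 64796684 \left(- \frac{1}{200183}\right) = - \frac{71581}{352} - \frac{64796684}{200183} = - \frac{37137732091}{70464416}$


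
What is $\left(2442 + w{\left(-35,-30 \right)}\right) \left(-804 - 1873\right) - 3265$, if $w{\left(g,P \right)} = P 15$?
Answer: $-5335849$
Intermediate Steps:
$w{\left(g,P \right)} = 15 P$
$\left(2442 + w{\left(-35,-30 \right)}\right) \left(-804 - 1873\right) - 3265 = \left(2442 + 15 \left(-30\right)\right) \left(-804 - 1873\right) - 3265 = \left(2442 - 450\right) \left(-2677\right) - 3265 = 1992 \left(-2677\right) - 3265 = -5332584 - 3265 = -5335849$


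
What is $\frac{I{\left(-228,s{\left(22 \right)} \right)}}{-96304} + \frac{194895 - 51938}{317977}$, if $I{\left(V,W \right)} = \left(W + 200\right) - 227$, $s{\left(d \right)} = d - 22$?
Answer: $\frac{13775916307}{30622457008} \approx 0.44986$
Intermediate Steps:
$s{\left(d \right)} = -22 + d$
$I{\left(V,W \right)} = -27 + W$ ($I{\left(V,W \right)} = \left(200 + W\right) - 227 = -27 + W$)
$\frac{I{\left(-228,s{\left(22 \right)} \right)}}{-96304} + \frac{194895 - 51938}{317977} = \frac{-27 + \left(-22 + 22\right)}{-96304} + \frac{194895 - 51938}{317977} = \left(-27 + 0\right) \left(- \frac{1}{96304}\right) + 142957 \cdot \frac{1}{317977} = \left(-27\right) \left(- \frac{1}{96304}\right) + \frac{142957}{317977} = \frac{27}{96304} + \frac{142957}{317977} = \frac{13775916307}{30622457008}$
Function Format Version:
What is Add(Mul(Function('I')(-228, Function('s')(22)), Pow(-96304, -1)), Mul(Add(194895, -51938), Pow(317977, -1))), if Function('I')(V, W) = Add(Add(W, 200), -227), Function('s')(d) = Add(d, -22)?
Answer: Rational(13775916307, 30622457008) ≈ 0.44986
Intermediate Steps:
Function('s')(d) = Add(-22, d)
Function('I')(V, W) = Add(-27, W) (Function('I')(V, W) = Add(Add(200, W), -227) = Add(-27, W))
Add(Mul(Function('I')(-228, Function('s')(22)), Pow(-96304, -1)), Mul(Add(194895, -51938), Pow(317977, -1))) = Add(Mul(Add(-27, Add(-22, 22)), Pow(-96304, -1)), Mul(Add(194895, -51938), Pow(317977, -1))) = Add(Mul(Add(-27, 0), Rational(-1, 96304)), Mul(142957, Rational(1, 317977))) = Add(Mul(-27, Rational(-1, 96304)), Rational(142957, 317977)) = Add(Rational(27, 96304), Rational(142957, 317977)) = Rational(13775916307, 30622457008)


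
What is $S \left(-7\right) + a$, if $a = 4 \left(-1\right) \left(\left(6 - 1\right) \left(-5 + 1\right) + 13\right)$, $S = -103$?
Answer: $749$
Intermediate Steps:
$a = 28$ ($a = - 4 \left(5 \left(-4\right) + 13\right) = - 4 \left(-20 + 13\right) = \left(-4\right) \left(-7\right) = 28$)
$S \left(-7\right) + a = \left(-103\right) \left(-7\right) + 28 = 721 + 28 = 749$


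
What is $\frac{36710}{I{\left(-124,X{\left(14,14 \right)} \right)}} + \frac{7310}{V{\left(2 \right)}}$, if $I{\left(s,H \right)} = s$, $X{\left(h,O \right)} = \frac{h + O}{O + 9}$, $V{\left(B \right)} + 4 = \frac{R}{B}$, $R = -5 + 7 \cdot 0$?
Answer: $- \frac{1145055}{806} \approx -1420.7$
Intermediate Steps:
$R = -5$ ($R = -5 + 0 = -5$)
$V{\left(B \right)} = -4 - \frac{5}{B}$
$X{\left(h,O \right)} = \frac{O + h}{9 + O}$
$\frac{36710}{I{\left(-124,X{\left(14,14 \right)} \right)}} + \frac{7310}{V{\left(2 \right)}} = \frac{36710}{-124} + \frac{7310}{-4 - \frac{5}{2}} = 36710 \left(- \frac{1}{124}\right) + \frac{7310}{-4 - \frac{5}{2}} = - \frac{18355}{62} + \frac{7310}{-4 - \frac{5}{2}} = - \frac{18355}{62} + \frac{7310}{- \frac{13}{2}} = - \frac{18355}{62} + 7310 \left(- \frac{2}{13}\right) = - \frac{18355}{62} - \frac{14620}{13} = - \frac{1145055}{806}$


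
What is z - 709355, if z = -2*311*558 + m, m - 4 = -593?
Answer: -1057020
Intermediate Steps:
m = -589 (m = 4 - 593 = -589)
z = -347665 (z = -2*311*558 - 589 = -622*558 - 589 = -347076 - 589 = -347665)
z - 709355 = -347665 - 709355 = -1057020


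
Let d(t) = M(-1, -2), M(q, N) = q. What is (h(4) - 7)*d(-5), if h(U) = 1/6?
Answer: 41/6 ≈ 6.8333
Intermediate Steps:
d(t) = -1
h(U) = 1/6
(h(4) - 7)*d(-5) = (1/6 - 7)*(-1) = -41/6*(-1) = 41/6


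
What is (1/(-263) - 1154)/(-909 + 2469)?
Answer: -303503/410280 ≈ -0.73975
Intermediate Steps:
(1/(-263) - 1154)/(-909 + 2469) = (-1/263 - 1154)/1560 = -303503/263*1/1560 = -303503/410280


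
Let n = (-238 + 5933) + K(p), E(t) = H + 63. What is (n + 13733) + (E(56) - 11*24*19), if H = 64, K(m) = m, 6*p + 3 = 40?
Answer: 87271/6 ≈ 14545.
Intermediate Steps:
p = 37/6 (p = -½ + (⅙)*40 = -½ + 20/3 = 37/6 ≈ 6.1667)
E(t) = 127 (E(t) = 64 + 63 = 127)
n = 34207/6 (n = (-238 + 5933) + 37/6 = 5695 + 37/6 = 34207/6 ≈ 5701.2)
(n + 13733) + (E(56) - 11*24*19) = (34207/6 + 13733) + (127 - 11*24*19) = 116605/6 + (127 - 264*19) = 116605/6 + (127 - 5016) = 116605/6 - 4889 = 87271/6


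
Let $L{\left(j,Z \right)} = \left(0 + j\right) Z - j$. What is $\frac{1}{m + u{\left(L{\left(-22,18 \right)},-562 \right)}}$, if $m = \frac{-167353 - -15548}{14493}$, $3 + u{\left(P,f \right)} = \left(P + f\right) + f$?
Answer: $- \frac{14493}{21905798} \approx -0.00066161$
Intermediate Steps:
$L{\left(j,Z \right)} = - j + Z j$ ($L{\left(j,Z \right)} = j Z - j = Z j - j = - j + Z j$)
$u{\left(P,f \right)} = -3 + P + 2 f$ ($u{\left(P,f \right)} = -3 + \left(\left(P + f\right) + f\right) = -3 + \left(P + 2 f\right) = -3 + P + 2 f$)
$m = - \frac{151805}{14493}$ ($m = \left(-167353 + 15548\right) \frac{1}{14493} = \left(-151805\right) \frac{1}{14493} = - \frac{151805}{14493} \approx -10.474$)
$\frac{1}{m + u{\left(L{\left(-22,18 \right)},-562 \right)}} = \frac{1}{- \frac{151805}{14493} - \left(1127 + 22 \left(-1 + 18\right)\right)} = \frac{1}{- \frac{151805}{14493} - 1501} = \frac{1}{- \frac{21905798}{14493}} = - \frac{14493}{21905798}$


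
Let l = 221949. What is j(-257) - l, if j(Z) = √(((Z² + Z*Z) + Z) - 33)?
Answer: -221949 + 4*√8238 ≈ -2.2159e+5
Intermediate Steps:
j(Z) = √(-33 + Z + 2*Z²) (j(Z) = √(((Z² + Z²) + Z) - 33) = √((2*Z² + Z) - 33) = √((Z + 2*Z²) - 33) = √(-33 + Z + 2*Z²))
j(-257) - l = √(-33 - 257 + 2*(-257)²) - 1*221949 = √(-33 - 257 + 2*66049) - 221949 = √(-33 - 257 + 132098) - 221949 = √131808 - 221949 = 4*√8238 - 221949 = -221949 + 4*√8238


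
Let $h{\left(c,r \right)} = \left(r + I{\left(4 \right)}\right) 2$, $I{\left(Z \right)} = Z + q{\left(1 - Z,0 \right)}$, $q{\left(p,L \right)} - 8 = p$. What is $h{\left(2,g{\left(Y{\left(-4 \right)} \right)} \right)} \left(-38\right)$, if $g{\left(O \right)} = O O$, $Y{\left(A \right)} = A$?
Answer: $-1900$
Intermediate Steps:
$q{\left(p,L \right)} = 8 + p$
$g{\left(O \right)} = O^{2}$
$I{\left(Z \right)} = 9$ ($I{\left(Z \right)} = Z + \left(8 - \left(-1 + Z\right)\right) = Z - \left(-9 + Z\right) = 9$)
$h{\left(c,r \right)} = 18 + 2 r$ ($h{\left(c,r \right)} = \left(r + 9\right) 2 = \left(9 + r\right) 2 = 18 + 2 r$)
$h{\left(2,g{\left(Y{\left(-4 \right)} \right)} \right)} \left(-38\right) = \left(18 + 2 \left(-4\right)^{2}\right) \left(-38\right) = \left(18 + 2 \cdot 16\right) \left(-38\right) = \left(18 + 32\right) \left(-38\right) = 50 \left(-38\right) = -1900$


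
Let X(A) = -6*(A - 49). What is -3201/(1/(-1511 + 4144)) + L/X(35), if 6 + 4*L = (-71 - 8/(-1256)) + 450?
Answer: -31757577761/3768 ≈ -8.4282e+6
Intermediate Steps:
L = 29281/314 (L = -3/2 + ((-71 - 8/(-1256)) + 450)/4 = -3/2 + ((-71 - 8*(-1/1256)) + 450)/4 = -3/2 + ((-71 + 1/157) + 450)/4 = -3/2 + (-11146/157 + 450)/4 = -3/2 + (1/4)*(59504/157) = -3/2 + 14876/157 = 29281/314 ≈ 93.252)
X(A) = 294 - 6*A (X(A) = -6*(-49 + A) = 294 - 6*A)
-3201/(1/(-1511 + 4144)) + L/X(35) = -3201/(1/(-1511 + 4144)) + 29281/(314*(294 - 6*35)) = -3201/(1/2633) + 29281/(314*(294 - 210)) = -3201/1/2633 + (29281/314)/84 = -3201*2633 + (29281/314)*(1/84) = -8428233 + 4183/3768 = -31757577761/3768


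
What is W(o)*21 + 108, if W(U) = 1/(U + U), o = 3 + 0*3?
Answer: 223/2 ≈ 111.50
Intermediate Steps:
o = 3 (o = 3 + 0 = 3)
W(U) = 1/(2*U)
W(o)*21 + 108 = ((½)/3)*21 + 108 = ((½)*(⅓))*21 + 108 = (⅙)*21 + 108 = 7/2 + 108 = 223/2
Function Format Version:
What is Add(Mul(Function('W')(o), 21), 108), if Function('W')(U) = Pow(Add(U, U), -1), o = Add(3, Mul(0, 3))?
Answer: Rational(223, 2) ≈ 111.50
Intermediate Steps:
o = 3 (o = Add(3, 0) = 3)
Function('W')(U) = Mul(Rational(1, 2), Pow(U, -1)) (Function('W')(U) = Pow(Mul(2, U), -1) = Mul(Rational(1, 2), Pow(U, -1)))
Add(Mul(Function('W')(o), 21), 108) = Add(Mul(Mul(Rational(1, 2), Pow(3, -1)), 21), 108) = Add(Mul(Mul(Rational(1, 2), Rational(1, 3)), 21), 108) = Add(Mul(Rational(1, 6), 21), 108) = Add(Rational(7, 2), 108) = Rational(223, 2)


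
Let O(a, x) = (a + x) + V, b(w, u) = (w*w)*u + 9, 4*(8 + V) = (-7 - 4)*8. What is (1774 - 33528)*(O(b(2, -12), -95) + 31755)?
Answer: -1003140614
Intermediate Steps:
V = -30 (V = -8 + ((-7 - 4)*8)/4 = -8 + (-11*8)/4 = -8 + (1/4)*(-88) = -8 - 22 = -30)
b(w, u) = 9 + u*w**2 (b(w, u) = w**2*u + 9 = u*w**2 + 9 = 9 + u*w**2)
O(a, x) = -30 + a + x (O(a, x) = (a + x) - 30 = -30 + a + x)
(1774 - 33528)*(O(b(2, -12), -95) + 31755) = (1774 - 33528)*((-30 + (9 - 12*2**2) - 95) + 31755) = -31754*((-30 + (9 - 12*4) - 95) + 31755) = -31754*((-30 + (9 - 48) - 95) + 31755) = -31754*((-30 - 39 - 95) + 31755) = -31754*(-164 + 31755) = -31754*31591 = -1003140614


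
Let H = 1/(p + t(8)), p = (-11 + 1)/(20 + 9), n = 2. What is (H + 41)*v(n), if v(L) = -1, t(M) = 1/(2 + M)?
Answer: -2621/71 ≈ -36.915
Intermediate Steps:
p = -10/29 ≈ -0.34483
H = -290/71 (H = 1/(-10/29 + 1/(2 + 8)) = 1/(-10/29 + 1/10) = 1/(-71/290) = -290/71 ≈ -4.0845)
(H + 41)*v(n) = (-290/71 + 41)*(-1) = (2621/71)*(-1) = -2621/71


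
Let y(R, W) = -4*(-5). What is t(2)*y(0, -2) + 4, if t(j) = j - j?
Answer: 4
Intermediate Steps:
y(R, W) = 20
t(j) = 0
t(2)*y(0, -2) + 4 = 0*20 + 4 = 0 + 4 = 4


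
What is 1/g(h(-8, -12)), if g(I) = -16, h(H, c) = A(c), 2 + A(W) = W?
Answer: -1/16 ≈ -0.062500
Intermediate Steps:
A(W) = -2 + W
h(H, c) = -2 + c
1/g(h(-8, -12)) = 1/(-16) = -1/16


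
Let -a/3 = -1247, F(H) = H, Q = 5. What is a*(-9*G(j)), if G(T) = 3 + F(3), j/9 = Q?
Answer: -202014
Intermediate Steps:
j = 45 (j = 9*5 = 45)
a = 3741 (a = -3*(-1247) = 3741)
G(T) = 6 (G(T) = 3 + 3 = 6)
a*(-9*G(j)) = 3741*(-9*6) = 3741*(-54) = -202014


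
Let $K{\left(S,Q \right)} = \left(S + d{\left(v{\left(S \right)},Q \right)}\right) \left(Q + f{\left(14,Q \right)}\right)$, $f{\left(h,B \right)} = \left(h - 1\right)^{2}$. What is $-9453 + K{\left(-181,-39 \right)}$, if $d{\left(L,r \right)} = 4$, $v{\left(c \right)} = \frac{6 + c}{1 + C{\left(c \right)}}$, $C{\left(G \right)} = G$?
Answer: $-32463$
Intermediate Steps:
$f{\left(h,B \right)} = \left(-1 + h\right)^{2}$
$v{\left(c \right)} = \frac{6 + c}{1 + c}$
$K{\left(S,Q \right)} = \left(4 + S\right) \left(169 + Q\right)$ ($K{\left(S,Q \right)} = \left(S + 4\right) \left(Q + \left(-1 + 14\right)^{2}\right) = \left(4 + S\right) \left(Q + 13^{2}\right) = \left(4 + S\right) \left(Q + 169\right) = \left(4 + S\right) \left(169 + Q\right)$)
$-9453 + K{\left(-181,-39 \right)} = -9453 + \left(676 + 4 \left(-39\right) + 169 \left(-181\right) - -7059\right) = -9453 + \left(676 - 156 - 30589 + 7059\right) = -9453 - 23010 = -32463$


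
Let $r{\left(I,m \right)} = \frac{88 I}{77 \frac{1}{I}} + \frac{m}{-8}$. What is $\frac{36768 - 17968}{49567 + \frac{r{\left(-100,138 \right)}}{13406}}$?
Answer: $\frac{7056918400}{18606185173} \approx 0.37928$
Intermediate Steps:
$r{\left(I,m \right)} = - \frac{m}{8} + \frac{8 I^{2}}{7}$ ($r{\left(I,m \right)} = 88 I \frac{I}{77} + m \left(- \frac{1}{8}\right) = \frac{8 I^{2}}{7} - \frac{m}{8} = - \frac{m}{8} + \frac{8 I^{2}}{7}$)
$\frac{36768 - 17968}{49567 + \frac{r{\left(-100,138 \right)}}{13406}} = \frac{36768 - 17968}{49567 + \frac{\left(- \frac{1}{8}\right) 138 + \frac{8 \left(-100\right)^{2}}{7}}{13406}} = \frac{36768 - 17968}{49567 + \left(- \frac{69}{4} + \frac{8}{7} \cdot 10000\right) \frac{1}{13406}} = \frac{36768 - 17968}{49567 + \left(- \frac{69}{4} + \frac{80000}{7}\right) \frac{1}{13406}} = \frac{18800}{49567 + \frac{319517}{28} \cdot \frac{1}{13406}} = \frac{18800}{49567 + \frac{319517}{375368}} = \frac{18800}{\frac{18606185173}{375368}} = 18800 \cdot \frac{375368}{18606185173} = \frac{7056918400}{18606185173}$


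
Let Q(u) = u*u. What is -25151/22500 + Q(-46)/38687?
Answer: -925406737/870457500 ≈ -1.0631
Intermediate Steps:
Q(u) = u²
-25151/22500 + Q(-46)/38687 = -25151/22500 + (-46)²/38687 = -25151*1/22500 + 2116*(1/38687) = -25151/22500 + 2116/38687 = -925406737/870457500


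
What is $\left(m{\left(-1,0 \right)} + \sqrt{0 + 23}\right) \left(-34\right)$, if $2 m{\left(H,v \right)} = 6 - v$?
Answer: $-102 - 34 \sqrt{23} \approx -265.06$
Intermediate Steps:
$m{\left(H,v \right)} = 3 - \frac{v}{2}$ ($m{\left(H,v \right)} = \frac{6 - v}{2} = 3 - \frac{v}{2}$)
$\left(m{\left(-1,0 \right)} + \sqrt{0 + 23}\right) \left(-34\right) = \left(\left(3 - 0\right) + \sqrt{0 + 23}\right) \left(-34\right) = \left(\left(3 + 0\right) + \sqrt{23}\right) \left(-34\right) = \left(3 + \sqrt{23}\right) \left(-34\right) = -102 - 34 \sqrt{23}$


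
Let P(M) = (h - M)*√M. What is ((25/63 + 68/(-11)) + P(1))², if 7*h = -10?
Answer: 32398864/480249 ≈ 67.463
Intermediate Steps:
h = -10/7 (h = (⅐)*(-10) = -10/7 ≈ -1.4286)
P(M) = √M*(-10/7 - M) (P(M) = (-10/7 - M)*√M = √M*(-10/7 - M))
((25/63 + 68/(-11)) + P(1))² = ((25/63 + 68/(-11)) + √1*(-10/7 - 1*1))² = ((25*(1/63) + 68*(-1/11)) + 1*(-10/7 - 1))² = ((25/63 - 68/11) + 1*(-17/7))² = (-4009/693 - 17/7)² = (-5692/693)² = 32398864/480249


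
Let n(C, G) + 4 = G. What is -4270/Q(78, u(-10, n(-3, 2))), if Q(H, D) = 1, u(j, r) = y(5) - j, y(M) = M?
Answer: -4270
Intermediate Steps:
n(C, G) = -4 + G
u(j, r) = 5 - j
-4270/Q(78, u(-10, n(-3, 2))) = -4270/1 = -4270*1 = -4270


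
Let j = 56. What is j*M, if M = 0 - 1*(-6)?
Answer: 336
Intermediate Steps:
M = 6 (M = 0 + 6 = 6)
j*M = 56*6 = 336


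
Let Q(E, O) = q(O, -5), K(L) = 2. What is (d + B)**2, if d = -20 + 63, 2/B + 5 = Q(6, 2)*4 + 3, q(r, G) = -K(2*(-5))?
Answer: 45796/25 ≈ 1831.8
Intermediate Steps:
q(r, G) = -2 (q(r, G) = -1*2 = -2)
Q(E, O) = -2
B = -1/5 (B = 2/(-5 + (-2*4 + 3)) = 2/(-5 + (-8 + 3)) = 2/(-5 - 5) = 2/(-10) = 2*(-1/10) = -1/5 ≈ -0.20000)
d = 43
(d + B)**2 = (43 - 1/5)**2 = (214/5)**2 = 45796/25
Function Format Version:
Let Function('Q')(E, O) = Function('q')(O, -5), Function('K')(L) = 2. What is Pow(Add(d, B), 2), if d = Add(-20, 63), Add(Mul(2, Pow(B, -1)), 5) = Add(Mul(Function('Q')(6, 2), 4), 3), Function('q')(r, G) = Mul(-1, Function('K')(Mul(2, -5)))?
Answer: Rational(45796, 25) ≈ 1831.8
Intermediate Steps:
Function('q')(r, G) = -2 (Function('q')(r, G) = Mul(-1, 2) = -2)
Function('Q')(E, O) = -2
B = Rational(-1, 5) (B = Mul(2, Pow(Add(-5, Add(Mul(-2, 4), 3)), -1)) = Mul(2, Pow(Add(-5, Add(-8, 3)), -1)) = Mul(2, Pow(Add(-5, -5), -1)) = Mul(2, Pow(-10, -1)) = Mul(2, Rational(-1, 10)) = Rational(-1, 5) ≈ -0.20000)
d = 43
Pow(Add(d, B), 2) = Pow(Add(43, Rational(-1, 5)), 2) = Pow(Rational(214, 5), 2) = Rational(45796, 25)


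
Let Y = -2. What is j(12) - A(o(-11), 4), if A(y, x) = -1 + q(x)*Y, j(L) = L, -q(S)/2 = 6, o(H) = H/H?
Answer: -11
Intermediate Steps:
o(H) = 1
q(S) = -12 (q(S) = -2*6 = -12)
A(y, x) = 23 (A(y, x) = -1 - 12*(-2) = -1 + 24 = 23)
j(12) - A(o(-11), 4) = 12 - 1*23 = 12 - 23 = -11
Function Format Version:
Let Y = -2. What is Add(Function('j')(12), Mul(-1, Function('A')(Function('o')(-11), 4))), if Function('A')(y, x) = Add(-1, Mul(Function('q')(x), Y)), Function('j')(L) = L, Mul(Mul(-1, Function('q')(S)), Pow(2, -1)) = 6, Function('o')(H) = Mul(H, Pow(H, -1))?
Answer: -11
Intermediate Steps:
Function('o')(H) = 1
Function('q')(S) = -12 (Function('q')(S) = Mul(-2, 6) = -12)
Function('A')(y, x) = 23 (Function('A')(y, x) = Add(-1, Mul(-12, -2)) = Add(-1, 24) = 23)
Add(Function('j')(12), Mul(-1, Function('A')(Function('o')(-11), 4))) = Add(12, Mul(-1, 23)) = Add(12, -23) = -11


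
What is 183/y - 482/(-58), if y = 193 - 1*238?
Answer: 1846/435 ≈ 4.2437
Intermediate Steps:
y = -45 (y = 193 - 238 = -45)
183/y - 482/(-58) = 183/(-45) - 482/(-58) = 183*(-1/45) - 482*(-1/58) = -61/15 + 241/29 = 1846/435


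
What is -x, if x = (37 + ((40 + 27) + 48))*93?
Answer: -14136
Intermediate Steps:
x = 14136 (x = (37 + (67 + 48))*93 = (37 + 115)*93 = 152*93 = 14136)
-x = -1*14136 = -14136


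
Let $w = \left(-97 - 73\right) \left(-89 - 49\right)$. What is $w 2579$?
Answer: $60503340$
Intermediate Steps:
$w = 23460$ ($w = \left(-170\right) \left(-138\right) = 23460$)
$w 2579 = 23460 \cdot 2579 = 60503340$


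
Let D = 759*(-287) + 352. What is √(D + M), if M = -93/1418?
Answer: I*√437294398118/1418 ≈ 466.35*I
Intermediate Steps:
M = -93/1418 (M = -93*1/1418 = -93/1418 ≈ -0.065585)
D = -217481 (D = -217833 + 352 = -217481)
√(D + M) = √(-217481 - 93/1418) = √(-308388151/1418) = I*√437294398118/1418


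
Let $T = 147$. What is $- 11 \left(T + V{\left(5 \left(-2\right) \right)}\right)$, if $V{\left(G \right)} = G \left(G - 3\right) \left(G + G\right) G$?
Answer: $-287617$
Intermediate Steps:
$V{\left(G \right)} = 2 G^{3} \left(-3 + G\right)$ ($V{\left(G \right)} = G \left(-3 + G\right) 2 G G = G 2 G \left(-3 + G\right) G = 2 G^{2} \left(-3 + G\right) G = 2 G^{3} \left(-3 + G\right)$)
$- 11 \left(T + V{\left(5 \left(-2\right) \right)}\right) = - 11 \left(147 + 2 \left(5 \left(-2\right)\right)^{3} \left(-3 + 5 \left(-2\right)\right)\right) = - 11 \left(147 + 2 \left(-10\right)^{3} \left(-3 - 10\right)\right) = - 11 \left(147 + 2 \left(-1000\right) \left(-13\right)\right) = - 11 \left(147 + 26000\right) = \left(-11\right) 26147 = -287617$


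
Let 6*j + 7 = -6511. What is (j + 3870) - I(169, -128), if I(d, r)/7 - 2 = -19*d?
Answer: 75740/3 ≈ 25247.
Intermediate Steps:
j = -3259/3 (j = -7/6 + (⅙)*(-6511) = -7/6 - 6511/6 = -3259/3 ≈ -1086.3)
I(d, r) = 14 - 133*d (I(d, r) = 14 + 7*(-19*d) = 14 - 133*d)
(j + 3870) - I(169, -128) = (-3259/3 + 3870) - (14 - 133*169) = 8351/3 - (14 - 22477) = 8351/3 - 1*(-22463) = 8351/3 + 22463 = 75740/3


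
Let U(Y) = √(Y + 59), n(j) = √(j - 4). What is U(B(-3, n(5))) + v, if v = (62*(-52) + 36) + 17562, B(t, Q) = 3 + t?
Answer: 14374 + √59 ≈ 14382.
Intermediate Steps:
n(j) = √(-4 + j)
U(Y) = √(59 + Y)
v = 14374 (v = (-3224 + 36) + 17562 = -3188 + 17562 = 14374)
U(B(-3, n(5))) + v = √(59 + (3 - 3)) + 14374 = √(59 + 0) + 14374 = √59 + 14374 = 14374 + √59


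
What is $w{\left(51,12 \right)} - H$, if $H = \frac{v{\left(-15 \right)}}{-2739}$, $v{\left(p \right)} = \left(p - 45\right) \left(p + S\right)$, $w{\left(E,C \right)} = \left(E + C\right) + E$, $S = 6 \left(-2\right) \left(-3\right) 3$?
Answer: $\frac{102222}{913} \approx 111.96$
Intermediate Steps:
$S = 108$ ($S = \left(-12\right) \left(-3\right) 3 = 36 \cdot 3 = 108$)
$w{\left(E,C \right)} = C + 2 E$ ($w{\left(E,C \right)} = \left(C + E\right) + E = C + 2 E$)
$v{\left(p \right)} = \left(-45 + p\right) \left(108 + p\right)$ ($v{\left(p \right)} = \left(p - 45\right) \left(p + 108\right) = \left(-45 + p\right) \left(108 + p\right)$)
$H = \frac{1860}{913}$ ($H = \frac{-4860 + \left(-15\right)^{2} + 63 \left(-15\right)}{-2739} = \left(-4860 + 225 - 945\right) \left(- \frac{1}{2739}\right) = \left(-5580\right) \left(- \frac{1}{2739}\right) = \frac{1860}{913} \approx 2.0372$)
$w{\left(51,12 \right)} - H = \left(12 + 2 \cdot 51\right) - \frac{1860}{913} = \left(12 + 102\right) - \frac{1860}{913} = 114 - \frac{1860}{913} = \frac{102222}{913}$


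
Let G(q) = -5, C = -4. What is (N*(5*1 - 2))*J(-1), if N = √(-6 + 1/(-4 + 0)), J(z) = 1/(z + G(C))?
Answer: -5*I/4 ≈ -1.25*I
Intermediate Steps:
J(z) = 1/(-5 + z) (J(z) = 1/(z - 5) = 1/(-5 + z))
N = 5*I/2 (N = √(-6 + 1/(-4)) = √(-6 - ¼) = √(-25/4) = 5*I/2 ≈ 2.5*I)
(N*(5*1 - 2))*J(-1) = ((5*I/2)*(5*1 - 2))/(-5 - 1) = ((5*I/2)*(5 - 2))/(-6) = ((5*I/2)*3)*(-⅙) = (15*I/2)*(-⅙) = -5*I/4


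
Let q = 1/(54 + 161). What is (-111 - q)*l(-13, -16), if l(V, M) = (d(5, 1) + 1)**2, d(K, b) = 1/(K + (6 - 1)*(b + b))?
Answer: -6109696/48375 ≈ -126.30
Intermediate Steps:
d(K, b) = 1/(K + 10*b) (d(K, b) = 1/(K + 5*(2*b)) = 1/(K + 10*b))
q = 1/215 ≈ 0.0046512
l(V, M) = 256/225 (l(V, M) = (1/(5 + 10*1) + 1)**2 = (1/(5 + 10) + 1)**2 = (1/15 + 1)**2 = (16/15)**2 = 256/225)
(-111 - q)*l(-13, -16) = (-111 - 1*1/215)*(256/225) = (-111 - 1/215)*(256/225) = -23866/215*256/225 = -6109696/48375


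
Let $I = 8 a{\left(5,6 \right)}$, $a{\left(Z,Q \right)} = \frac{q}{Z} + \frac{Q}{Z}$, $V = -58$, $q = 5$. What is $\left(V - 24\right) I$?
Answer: $- \frac{7216}{5} \approx -1443.2$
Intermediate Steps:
$a{\left(Z,Q \right)} = \frac{5}{Z} + \frac{Q}{Z}$
$I = \frac{88}{5}$ ($I = 8 \frac{5 + 6}{5} = 8 \cdot \frac{1}{5} \cdot 11 = 8 \cdot \frac{11}{5} = \frac{88}{5} \approx 17.6$)
$\left(V - 24\right) I = \left(-58 - 24\right) \frac{88}{5} = \left(-82\right) \frac{88}{5} = - \frac{7216}{5}$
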